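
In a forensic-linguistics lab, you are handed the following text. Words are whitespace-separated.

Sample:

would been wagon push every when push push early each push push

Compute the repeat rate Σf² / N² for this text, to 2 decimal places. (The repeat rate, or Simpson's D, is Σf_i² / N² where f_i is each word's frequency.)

0.22

Frequencies: push:5, would:1, been:1, wagon:1, every:1, when:1, early:1, each:1
Σf² = 32; N² = 144
Repeat rate = 32 / 144 = 0.22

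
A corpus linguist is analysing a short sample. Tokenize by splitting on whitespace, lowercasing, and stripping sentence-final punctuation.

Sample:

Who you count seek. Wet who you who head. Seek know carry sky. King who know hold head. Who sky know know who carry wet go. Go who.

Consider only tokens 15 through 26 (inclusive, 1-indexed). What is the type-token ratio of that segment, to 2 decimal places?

0.67

Segment tokens 15–26: who, know, hold, head, who, sky, know, know, who, carry, wet, go
Segment N = 12, segment V = 8.
TTR = 8 / 12 = 0.67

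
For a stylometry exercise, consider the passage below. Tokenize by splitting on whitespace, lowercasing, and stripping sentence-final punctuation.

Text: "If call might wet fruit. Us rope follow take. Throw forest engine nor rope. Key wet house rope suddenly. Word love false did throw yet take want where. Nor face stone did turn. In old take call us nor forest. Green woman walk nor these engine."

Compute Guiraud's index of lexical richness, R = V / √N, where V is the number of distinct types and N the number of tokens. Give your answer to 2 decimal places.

4.72

N = 46, V = 32.
√N = 6.782330
R = 32 / 6.782330 = 4.72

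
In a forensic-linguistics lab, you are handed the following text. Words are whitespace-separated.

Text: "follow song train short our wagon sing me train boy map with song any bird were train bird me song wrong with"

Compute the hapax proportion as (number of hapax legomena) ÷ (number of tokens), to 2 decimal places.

0.45

Frequencies: song:3, train:3, me:2, with:2, bird:2, follow:1, short:1, our:1, wagon:1, sing:1, boy:1, map:1, any:1, were:1, wrong:1
Hapax count = 10; token count = 22.
Ratio = 10 / 22 = 0.45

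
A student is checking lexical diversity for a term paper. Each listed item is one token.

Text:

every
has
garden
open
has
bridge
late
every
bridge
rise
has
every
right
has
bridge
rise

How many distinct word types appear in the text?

Distinct types: {bridge, every, garden, has, late, open, right, rise}
V = 8

8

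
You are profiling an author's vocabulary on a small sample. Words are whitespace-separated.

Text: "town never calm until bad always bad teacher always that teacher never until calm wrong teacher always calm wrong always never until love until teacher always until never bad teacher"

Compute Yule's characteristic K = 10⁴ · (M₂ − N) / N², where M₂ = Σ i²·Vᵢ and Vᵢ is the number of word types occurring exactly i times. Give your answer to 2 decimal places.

955.56

Frequencies: until:5, always:5, teacher:5, never:4, calm:3, bad:3, wrong:2, town:1, that:1, love:1
N = 30. Frequency spectrum: V_1=3, V_2=1, V_3=2, V_4=1, V_5=3
M₂ = 1²·3 + 2²·1 + 3²·2 + 4²·1 + 5²·3 = 116
K = 10000 × (116 − 30) / 30² = 955.56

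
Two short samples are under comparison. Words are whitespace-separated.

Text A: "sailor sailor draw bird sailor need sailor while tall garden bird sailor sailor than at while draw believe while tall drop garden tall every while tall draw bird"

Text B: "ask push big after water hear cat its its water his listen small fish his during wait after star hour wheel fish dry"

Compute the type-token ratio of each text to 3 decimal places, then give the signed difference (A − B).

-0.354

TTR(A) = 12/28 = 0.429
TTR(B) = 18/23 = 0.783
Difference = 0.429 − 0.783 = -0.354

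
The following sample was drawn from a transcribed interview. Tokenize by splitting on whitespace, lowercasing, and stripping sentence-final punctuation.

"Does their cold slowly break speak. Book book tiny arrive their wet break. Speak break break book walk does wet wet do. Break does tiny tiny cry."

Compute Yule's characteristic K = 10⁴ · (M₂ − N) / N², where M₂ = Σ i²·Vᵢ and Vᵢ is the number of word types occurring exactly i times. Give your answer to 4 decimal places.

Frequencies: break:5, does:3, book:3, tiny:3, wet:3, their:2, speak:2, cold:1, slowly:1, arrive:1, walk:1, do:1, cry:1
N = 27. Frequency spectrum: V_1=6, V_2=2, V_3=4, V_5=1
M₂ = 1²·6 + 2²·2 + 3²·4 + 5²·1 = 75
K = 10000 × (75 − 27) / 27² = 658.4362

658.4362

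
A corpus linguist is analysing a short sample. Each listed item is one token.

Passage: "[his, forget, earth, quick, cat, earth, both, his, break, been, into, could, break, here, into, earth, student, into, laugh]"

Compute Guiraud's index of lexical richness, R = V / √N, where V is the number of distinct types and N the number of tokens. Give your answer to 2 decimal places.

2.98

N = 19, V = 13.
√N = 4.358899
R = 13 / 4.358899 = 2.98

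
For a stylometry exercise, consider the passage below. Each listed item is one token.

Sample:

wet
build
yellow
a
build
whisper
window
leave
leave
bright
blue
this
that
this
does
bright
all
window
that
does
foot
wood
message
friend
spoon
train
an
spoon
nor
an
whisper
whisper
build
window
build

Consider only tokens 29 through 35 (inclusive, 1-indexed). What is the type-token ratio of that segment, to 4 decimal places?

0.7143

Segment tokens 29–35: nor, an, whisper, whisper, build, window, build
Segment N = 7, segment V = 5.
TTR = 5 / 7 = 0.7143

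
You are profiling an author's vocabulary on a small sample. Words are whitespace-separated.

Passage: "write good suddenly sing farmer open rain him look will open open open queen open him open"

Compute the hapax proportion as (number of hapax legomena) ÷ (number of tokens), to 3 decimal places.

0.529

Frequencies: open:6, him:2, write:1, good:1, suddenly:1, sing:1, farmer:1, rain:1, look:1, will:1, queen:1
Hapax count = 9; token count = 17.
Ratio = 9 / 17 = 0.529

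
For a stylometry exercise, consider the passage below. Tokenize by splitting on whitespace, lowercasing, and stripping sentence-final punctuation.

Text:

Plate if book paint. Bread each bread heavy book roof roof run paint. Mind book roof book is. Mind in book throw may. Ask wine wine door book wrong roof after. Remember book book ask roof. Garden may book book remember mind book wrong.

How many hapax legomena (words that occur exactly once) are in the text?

11

Frequencies: book:11, roof:5, mind:3, paint:2, bread:2, may:2, ask:2, wine:2, wrong:2, remember:2, plate:1, if:1, each:1, heavy:1, run:1, is:1, in:1, throw:1, door:1, after:1, … (1 more, each freq 1)
Hapax (freq=1): after, door, each, garden, heavy, if, in, is, plate, run, throw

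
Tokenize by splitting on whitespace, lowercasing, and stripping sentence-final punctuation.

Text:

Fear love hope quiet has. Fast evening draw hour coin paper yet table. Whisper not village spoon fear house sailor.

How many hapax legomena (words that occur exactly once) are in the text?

Frequencies: fear:2, love:1, hope:1, quiet:1, has:1, fast:1, evening:1, draw:1, hour:1, coin:1, paper:1, yet:1, table:1, whisper:1, not:1, village:1, spoon:1, house:1, sailor:1
Hapax (freq=1): coin, draw, evening, fast, has, hope, hour, house, love, not, paper, quiet, sailor, spoon, table, village, whisper, yet

18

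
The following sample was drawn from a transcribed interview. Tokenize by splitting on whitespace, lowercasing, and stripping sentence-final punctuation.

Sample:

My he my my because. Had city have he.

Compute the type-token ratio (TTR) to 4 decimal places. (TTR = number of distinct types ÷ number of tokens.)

N = 9 tokens, V = 6 types.
TTR = V / N = 6 / 9 = 0.6667

0.6667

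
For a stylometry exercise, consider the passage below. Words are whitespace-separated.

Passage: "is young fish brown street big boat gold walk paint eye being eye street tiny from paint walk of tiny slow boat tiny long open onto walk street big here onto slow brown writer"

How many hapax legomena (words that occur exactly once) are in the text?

11

Frequencies: street:3, walk:3, tiny:3, brown:2, big:2, boat:2, paint:2, eye:2, slow:2, onto:2, is:1, young:1, fish:1, gold:1, being:1, from:1, of:1, long:1, open:1, here:1, … (1 more, each freq 1)
Hapax (freq=1): being, fish, from, gold, here, is, long, of, open, writer, young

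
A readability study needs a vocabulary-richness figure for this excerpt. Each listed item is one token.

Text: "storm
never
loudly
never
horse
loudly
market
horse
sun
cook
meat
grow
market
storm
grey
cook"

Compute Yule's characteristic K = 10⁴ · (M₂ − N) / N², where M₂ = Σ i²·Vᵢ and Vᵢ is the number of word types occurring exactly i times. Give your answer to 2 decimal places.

468.75

Frequencies: storm:2, never:2, loudly:2, horse:2, market:2, cook:2, sun:1, meat:1, grow:1, grey:1
N = 16. Frequency spectrum: V_1=4, V_2=6
M₂ = 1²·4 + 2²·6 = 28
K = 10000 × (28 − 16) / 16² = 468.75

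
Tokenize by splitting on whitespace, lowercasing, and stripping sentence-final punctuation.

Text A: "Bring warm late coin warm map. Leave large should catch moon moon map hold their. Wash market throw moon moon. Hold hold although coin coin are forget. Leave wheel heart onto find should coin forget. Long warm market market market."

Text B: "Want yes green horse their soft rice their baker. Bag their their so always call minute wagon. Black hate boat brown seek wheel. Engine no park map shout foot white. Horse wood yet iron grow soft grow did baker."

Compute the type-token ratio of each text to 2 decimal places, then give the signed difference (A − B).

-0.24

TTR(A) = 23/40 = 0.58
TTR(B) = 32/39 = 0.82
Difference = 0.58 − 0.82 = -0.24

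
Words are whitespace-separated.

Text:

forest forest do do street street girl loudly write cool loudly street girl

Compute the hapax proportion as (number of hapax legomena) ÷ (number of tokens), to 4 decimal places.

Frequencies: street:3, forest:2, do:2, girl:2, loudly:2, write:1, cool:1
Hapax count = 2; token count = 13.
Ratio = 2 / 13 = 0.1538

0.1538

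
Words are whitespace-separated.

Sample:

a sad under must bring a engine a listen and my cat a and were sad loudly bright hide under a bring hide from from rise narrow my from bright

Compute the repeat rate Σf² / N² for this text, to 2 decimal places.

Frequencies: a:5, from:3, sad:2, under:2, bring:2, and:2, my:2, bright:2, hide:2, must:1, engine:1, listen:1, cat:1, were:1, loudly:1, rise:1, narrow:1
Σf² = 70; N² = 900
Repeat rate = 70 / 900 = 0.08

0.08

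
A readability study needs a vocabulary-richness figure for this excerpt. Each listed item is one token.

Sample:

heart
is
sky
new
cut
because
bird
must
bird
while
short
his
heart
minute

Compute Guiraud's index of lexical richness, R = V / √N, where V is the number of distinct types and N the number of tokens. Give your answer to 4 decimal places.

N = 14, V = 12.
√N = 3.741657
R = 12 / 3.741657 = 3.2071

3.2071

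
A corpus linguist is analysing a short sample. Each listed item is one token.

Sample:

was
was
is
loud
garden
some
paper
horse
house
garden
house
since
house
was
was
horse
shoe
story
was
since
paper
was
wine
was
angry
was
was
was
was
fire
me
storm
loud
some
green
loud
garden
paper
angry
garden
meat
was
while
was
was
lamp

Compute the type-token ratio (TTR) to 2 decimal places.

0.43

N = 46 tokens, V = 20 types.
TTR = V / N = 20 / 46 = 0.43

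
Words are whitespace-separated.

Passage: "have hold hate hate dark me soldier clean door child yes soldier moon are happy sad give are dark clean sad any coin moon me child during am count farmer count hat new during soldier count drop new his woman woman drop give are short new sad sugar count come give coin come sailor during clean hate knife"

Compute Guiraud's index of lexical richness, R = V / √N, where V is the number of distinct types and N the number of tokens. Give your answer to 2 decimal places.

4.07

N = 58, V = 31.
√N = 7.615773
R = 31 / 7.615773 = 4.07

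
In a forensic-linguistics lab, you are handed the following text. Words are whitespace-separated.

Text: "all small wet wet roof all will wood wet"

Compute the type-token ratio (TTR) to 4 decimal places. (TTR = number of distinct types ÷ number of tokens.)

N = 9 tokens, V = 6 types.
TTR = V / N = 6 / 9 = 0.6667

0.6667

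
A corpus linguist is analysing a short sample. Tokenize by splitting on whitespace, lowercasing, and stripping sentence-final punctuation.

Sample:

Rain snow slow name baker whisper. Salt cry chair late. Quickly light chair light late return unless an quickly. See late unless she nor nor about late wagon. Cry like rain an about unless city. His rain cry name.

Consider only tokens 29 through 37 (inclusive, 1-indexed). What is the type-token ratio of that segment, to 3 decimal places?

Segment tokens 29–37: cry, like, rain, an, about, unless, city, his, rain
Segment N = 9, segment V = 8.
TTR = 8 / 9 = 0.889

0.889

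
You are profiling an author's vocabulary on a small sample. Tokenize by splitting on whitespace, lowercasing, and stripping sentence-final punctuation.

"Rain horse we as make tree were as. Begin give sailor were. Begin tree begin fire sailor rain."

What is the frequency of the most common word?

3

Frequencies: begin:3, rain:2, as:2, tree:2, were:2, sailor:2, horse:1, we:1, make:1, give:1, fire:1
Most common: 'begin' with frequency 3.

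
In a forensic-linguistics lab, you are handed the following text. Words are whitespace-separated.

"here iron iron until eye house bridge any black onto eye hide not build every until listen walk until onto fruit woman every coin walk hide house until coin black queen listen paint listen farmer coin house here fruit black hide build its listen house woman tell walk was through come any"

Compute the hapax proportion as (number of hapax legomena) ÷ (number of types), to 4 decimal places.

Frequencies: until:4, house:4, listen:4, black:3, hide:3, walk:3, coin:3, here:2, iron:2, eye:2, any:2, onto:2, build:2, every:2, fruit:2, woman:2, bridge:1, not:1, queen:1, paint:1, … (6 more, each freq 1)
Hapax count = 10; type count = 26.
Ratio = 10 / 26 = 0.3846

0.3846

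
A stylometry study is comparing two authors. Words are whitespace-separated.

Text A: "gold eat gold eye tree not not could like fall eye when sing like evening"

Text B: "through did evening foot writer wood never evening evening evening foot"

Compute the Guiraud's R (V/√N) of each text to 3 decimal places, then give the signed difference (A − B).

0.729

A: V=11, N=15, R=2.840
B: V=7, N=11, R=2.111
Difference = 2.840 − 2.111 = 0.729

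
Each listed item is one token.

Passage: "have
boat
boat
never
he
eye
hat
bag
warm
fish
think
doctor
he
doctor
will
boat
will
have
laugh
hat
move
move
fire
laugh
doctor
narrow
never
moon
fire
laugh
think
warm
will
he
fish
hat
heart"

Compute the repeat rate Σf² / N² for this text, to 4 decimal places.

0.0636

Frequencies: boat:3, he:3, hat:3, doctor:3, will:3, laugh:3, have:2, never:2, warm:2, fish:2, think:2, move:2, fire:2, eye:1, bag:1, narrow:1, moon:1, heart:1
Σf² = 87; N² = 1369
Repeat rate = 87 / 1369 = 0.0636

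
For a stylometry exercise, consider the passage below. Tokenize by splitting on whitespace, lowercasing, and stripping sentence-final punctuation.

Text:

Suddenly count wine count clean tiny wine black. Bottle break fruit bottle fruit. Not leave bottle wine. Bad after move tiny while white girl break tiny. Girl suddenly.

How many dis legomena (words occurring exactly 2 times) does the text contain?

5

Frequencies: wine:3, tiny:3, bottle:3, suddenly:2, count:2, break:2, fruit:2, girl:2, clean:1, black:1, not:1, leave:1, bad:1, after:1, move:1, while:1, white:1
Words with frequency 2: break, count, fruit, girl, suddenly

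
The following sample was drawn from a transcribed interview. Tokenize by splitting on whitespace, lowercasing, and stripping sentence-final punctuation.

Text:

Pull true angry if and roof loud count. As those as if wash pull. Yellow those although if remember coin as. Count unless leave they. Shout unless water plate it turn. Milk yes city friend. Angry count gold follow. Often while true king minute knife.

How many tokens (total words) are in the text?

45

Tokens: pull, true, angry, if, and, roof, loud, count, as, those, as, if, wash, pull, yellow, those, although, if, remember, coin, as, count, unless, leave, they, shout, unless, water, plate, it, turn, milk, yes, city, friend, angry, count, gold, follow, often, while, true, king, minute, knife
N = 45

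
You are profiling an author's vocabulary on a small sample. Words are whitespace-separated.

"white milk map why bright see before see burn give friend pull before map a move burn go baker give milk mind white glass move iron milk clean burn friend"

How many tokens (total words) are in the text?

Tokens: white, milk, map, why, bright, see, before, see, burn, give, friend, pull, before, map, a, move, burn, go, baker, give, milk, mind, white, glass, move, iron, milk, clean, burn, friend
N = 30

30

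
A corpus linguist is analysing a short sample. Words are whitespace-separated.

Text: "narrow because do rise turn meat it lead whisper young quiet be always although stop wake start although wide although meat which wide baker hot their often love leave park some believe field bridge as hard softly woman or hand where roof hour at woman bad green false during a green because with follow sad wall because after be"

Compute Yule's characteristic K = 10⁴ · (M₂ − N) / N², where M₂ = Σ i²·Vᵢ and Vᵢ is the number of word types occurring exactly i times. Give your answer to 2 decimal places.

63.20

Frequencies: because:3, although:3, meat:2, be:2, wide:2, woman:2, green:2, narrow:1, do:1, rise:1, turn:1, it:1, lead:1, whisper:1, young:1, quiet:1, always:1, stop:1, wake:1, start:1, … (30 more, each freq 1)
N = 59. Frequency spectrum: V_1=43, V_2=5, V_3=2
M₂ = 1²·43 + 2²·5 + 3²·2 = 81
K = 10000 × (81 − 59) / 59² = 63.20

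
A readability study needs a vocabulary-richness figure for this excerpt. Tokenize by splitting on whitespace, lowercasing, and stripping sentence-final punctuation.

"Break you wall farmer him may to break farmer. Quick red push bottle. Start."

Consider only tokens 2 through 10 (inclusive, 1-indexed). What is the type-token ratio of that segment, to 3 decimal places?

Segment tokens 2–10: you, wall, farmer, him, may, to, break, farmer, quick
Segment N = 9, segment V = 8.
TTR = 8 / 9 = 0.889

0.889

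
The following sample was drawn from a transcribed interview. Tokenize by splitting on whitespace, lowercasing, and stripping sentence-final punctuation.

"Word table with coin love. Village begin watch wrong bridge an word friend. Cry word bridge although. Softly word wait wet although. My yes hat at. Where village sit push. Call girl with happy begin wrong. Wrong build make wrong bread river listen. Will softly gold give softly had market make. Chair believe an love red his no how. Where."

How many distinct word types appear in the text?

43

Distinct types: {although, an, at, begin, believe, bread, bridge, build, call, chair, coin, cry, friend, girl, give, gold, had, happy, hat, his, how, listen, love, make, market, my, no, push, red, river, sit, softly, table, village, wait, watch, wet, where, will, with, word, wrong, yes}
V = 43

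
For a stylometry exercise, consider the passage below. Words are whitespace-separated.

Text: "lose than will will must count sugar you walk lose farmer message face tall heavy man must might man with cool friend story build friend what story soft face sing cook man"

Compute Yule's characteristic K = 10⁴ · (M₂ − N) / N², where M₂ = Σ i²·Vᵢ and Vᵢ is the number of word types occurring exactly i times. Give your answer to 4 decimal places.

175.7813

Frequencies: man:3, lose:2, will:2, must:2, face:2, friend:2, story:2, than:1, count:1, sugar:1, you:1, walk:1, farmer:1, message:1, tall:1, heavy:1, might:1, with:1, cool:1, build:1, … (4 more, each freq 1)
N = 32. Frequency spectrum: V_1=17, V_2=6, V_3=1
M₂ = 1²·17 + 2²·6 + 3²·1 = 50
K = 10000 × (50 − 32) / 32² = 175.7813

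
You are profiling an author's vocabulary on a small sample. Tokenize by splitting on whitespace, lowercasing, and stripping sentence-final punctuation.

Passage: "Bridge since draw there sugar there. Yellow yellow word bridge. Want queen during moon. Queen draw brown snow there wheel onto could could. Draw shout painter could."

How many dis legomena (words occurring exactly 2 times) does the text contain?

3

Frequencies: draw:3, there:3, could:3, bridge:2, yellow:2, queen:2, since:1, sugar:1, word:1, want:1, during:1, moon:1, brown:1, snow:1, wheel:1, onto:1, shout:1, painter:1
Words with frequency 2: bridge, queen, yellow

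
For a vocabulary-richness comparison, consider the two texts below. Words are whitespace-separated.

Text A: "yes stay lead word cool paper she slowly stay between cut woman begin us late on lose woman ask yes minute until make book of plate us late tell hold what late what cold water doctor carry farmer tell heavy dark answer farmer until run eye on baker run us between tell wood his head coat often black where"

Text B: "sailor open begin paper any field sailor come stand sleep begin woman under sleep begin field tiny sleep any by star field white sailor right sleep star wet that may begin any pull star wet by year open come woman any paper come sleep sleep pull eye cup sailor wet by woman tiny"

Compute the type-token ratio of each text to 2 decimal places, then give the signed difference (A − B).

TTR(A) = 44/59 = 0.75
TTR(B) = 23/53 = 0.43
Difference = 0.75 − 0.43 = 0.32

0.32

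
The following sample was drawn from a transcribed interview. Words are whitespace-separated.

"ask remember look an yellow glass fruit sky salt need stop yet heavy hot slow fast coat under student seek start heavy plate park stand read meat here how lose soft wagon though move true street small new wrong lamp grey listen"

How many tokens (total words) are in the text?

Tokens: ask, remember, look, an, yellow, glass, fruit, sky, salt, need, stop, yet, heavy, hot, slow, fast, coat, under, student, seek, start, heavy, plate, park, stand, read, meat, here, how, lose, soft, wagon, though, move, true, street, small, new, wrong, lamp, grey, listen
N = 42

42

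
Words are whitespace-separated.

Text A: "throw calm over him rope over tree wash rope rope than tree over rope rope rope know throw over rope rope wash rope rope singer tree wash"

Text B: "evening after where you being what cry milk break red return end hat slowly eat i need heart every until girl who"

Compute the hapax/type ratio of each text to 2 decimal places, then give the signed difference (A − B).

A: hapax=5, V=10, ratio=0.50
B: hapax=22, V=22, ratio=1.00
Difference = 0.50 − 1.00 = -0.50

-0.50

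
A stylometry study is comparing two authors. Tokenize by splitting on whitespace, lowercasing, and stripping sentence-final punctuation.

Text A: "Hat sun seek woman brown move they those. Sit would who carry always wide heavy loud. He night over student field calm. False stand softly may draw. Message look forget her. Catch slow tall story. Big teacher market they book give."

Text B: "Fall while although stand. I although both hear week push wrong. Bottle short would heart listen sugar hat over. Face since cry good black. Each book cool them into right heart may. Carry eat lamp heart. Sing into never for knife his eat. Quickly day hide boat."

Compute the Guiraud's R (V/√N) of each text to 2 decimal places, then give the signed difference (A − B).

A: V=40, N=41, R=6.25
B: V=42, N=47, R=6.13
Difference = 6.25 − 6.13 = 0.12

0.12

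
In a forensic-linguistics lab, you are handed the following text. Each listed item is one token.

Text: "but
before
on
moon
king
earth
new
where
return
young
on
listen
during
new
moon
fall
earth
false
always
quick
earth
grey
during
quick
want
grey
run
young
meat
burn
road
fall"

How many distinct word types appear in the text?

Distinct types: {always, before, burn, but, during, earth, fall, false, grey, king, listen, meat, moon, new, on, quick, return, road, run, want, where, young}
V = 22

22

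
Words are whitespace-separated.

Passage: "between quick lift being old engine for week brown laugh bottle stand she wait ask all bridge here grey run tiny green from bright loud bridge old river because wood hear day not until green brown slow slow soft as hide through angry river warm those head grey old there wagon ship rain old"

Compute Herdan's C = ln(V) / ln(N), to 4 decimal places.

N = 54, V = 45.
ln(V) = 3.806662, ln(N) = 3.988984
C = 3.806662 / 3.988984 = 0.9543

0.9543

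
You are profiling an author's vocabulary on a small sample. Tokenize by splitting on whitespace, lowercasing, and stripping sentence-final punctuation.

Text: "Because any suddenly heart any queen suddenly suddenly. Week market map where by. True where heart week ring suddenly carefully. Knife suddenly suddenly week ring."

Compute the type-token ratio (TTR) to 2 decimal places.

N = 25 tokens, V = 14 types.
TTR = V / N = 14 / 25 = 0.56

0.56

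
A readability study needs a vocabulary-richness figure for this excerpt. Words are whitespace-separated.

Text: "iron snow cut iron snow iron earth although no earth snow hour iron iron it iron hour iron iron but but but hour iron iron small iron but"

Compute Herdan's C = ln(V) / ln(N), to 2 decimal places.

0.69

N = 28, V = 10.
ln(V) = 2.302585, ln(N) = 3.332205
C = 2.302585 / 3.332205 = 0.69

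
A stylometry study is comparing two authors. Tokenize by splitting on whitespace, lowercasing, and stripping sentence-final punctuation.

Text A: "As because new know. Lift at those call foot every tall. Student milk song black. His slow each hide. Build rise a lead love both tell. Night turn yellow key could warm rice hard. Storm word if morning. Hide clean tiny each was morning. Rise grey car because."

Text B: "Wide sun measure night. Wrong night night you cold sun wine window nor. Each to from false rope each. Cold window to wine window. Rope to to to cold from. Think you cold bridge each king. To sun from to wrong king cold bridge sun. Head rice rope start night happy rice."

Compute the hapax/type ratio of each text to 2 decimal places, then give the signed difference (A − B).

A: hapax=38, V=43, ratio=0.88
B: hapax=8, V=22, ratio=0.36
Difference = 0.88 − 0.36 = 0.52

0.52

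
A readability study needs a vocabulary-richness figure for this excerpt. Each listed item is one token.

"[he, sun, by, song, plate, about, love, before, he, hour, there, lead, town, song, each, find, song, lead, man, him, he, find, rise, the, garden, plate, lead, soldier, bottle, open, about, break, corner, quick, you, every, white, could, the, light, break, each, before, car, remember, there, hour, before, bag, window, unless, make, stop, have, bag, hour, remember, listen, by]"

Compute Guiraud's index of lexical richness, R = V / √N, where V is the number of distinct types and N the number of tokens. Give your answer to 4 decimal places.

5.0774

N = 59, V = 39.
√N = 7.681146
R = 39 / 7.681146 = 5.0774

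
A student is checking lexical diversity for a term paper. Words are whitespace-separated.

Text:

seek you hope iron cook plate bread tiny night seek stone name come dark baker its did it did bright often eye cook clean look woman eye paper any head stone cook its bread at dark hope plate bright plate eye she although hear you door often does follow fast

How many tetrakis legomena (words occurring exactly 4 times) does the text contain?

0

Frequencies: cook:3, plate:3, eye:3, seek:2, you:2, hope:2, bread:2, stone:2, dark:2, its:2, did:2, bright:2, often:2, iron:1, tiny:1, night:1, name:1, come:1, baker:1, it:1, … (14 more, each freq 1)
Words with frequency 4: (none)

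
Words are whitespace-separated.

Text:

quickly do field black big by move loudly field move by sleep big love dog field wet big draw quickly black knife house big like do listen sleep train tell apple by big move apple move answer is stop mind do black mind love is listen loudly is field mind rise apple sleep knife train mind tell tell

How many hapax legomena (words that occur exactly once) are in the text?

8

Frequencies: big:5, field:4, move:4, mind:4, do:3, black:3, by:3, sleep:3, tell:3, apple:3, is:3, quickly:2, loudly:2, love:2, knife:2, listen:2, train:2, dog:1, wet:1, draw:1, … (5 more, each freq 1)
Hapax (freq=1): answer, dog, draw, house, like, rise, stop, wet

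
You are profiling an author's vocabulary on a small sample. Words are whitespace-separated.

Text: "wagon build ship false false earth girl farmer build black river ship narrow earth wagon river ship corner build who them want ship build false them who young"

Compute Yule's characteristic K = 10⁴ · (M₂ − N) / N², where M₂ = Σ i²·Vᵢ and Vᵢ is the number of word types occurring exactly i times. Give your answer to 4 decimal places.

510.2041

Frequencies: build:4, ship:4, false:3, wagon:2, earth:2, river:2, who:2, them:2, girl:1, farmer:1, black:1, narrow:1, corner:1, want:1, young:1
N = 28. Frequency spectrum: V_1=7, V_2=5, V_3=1, V_4=2
M₂ = 1²·7 + 2²·5 + 3²·1 + 4²·2 = 68
K = 10000 × (68 − 28) / 28² = 510.2041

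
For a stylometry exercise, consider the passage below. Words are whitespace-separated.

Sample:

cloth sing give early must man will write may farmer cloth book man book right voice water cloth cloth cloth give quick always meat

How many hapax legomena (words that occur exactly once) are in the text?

Frequencies: cloth:5, give:2, man:2, book:2, sing:1, early:1, must:1, will:1, write:1, may:1, farmer:1, right:1, voice:1, water:1, quick:1, always:1, meat:1
Hapax (freq=1): always, early, farmer, may, meat, must, quick, right, sing, voice, water, will, write

13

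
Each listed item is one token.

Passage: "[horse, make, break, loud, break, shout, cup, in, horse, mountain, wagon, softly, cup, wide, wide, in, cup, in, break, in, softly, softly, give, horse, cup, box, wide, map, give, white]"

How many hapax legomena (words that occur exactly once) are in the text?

8

Frequencies: cup:4, in:4, horse:3, break:3, softly:3, wide:3, give:2, make:1, loud:1, shout:1, mountain:1, wagon:1, box:1, map:1, white:1
Hapax (freq=1): box, loud, make, map, mountain, shout, wagon, white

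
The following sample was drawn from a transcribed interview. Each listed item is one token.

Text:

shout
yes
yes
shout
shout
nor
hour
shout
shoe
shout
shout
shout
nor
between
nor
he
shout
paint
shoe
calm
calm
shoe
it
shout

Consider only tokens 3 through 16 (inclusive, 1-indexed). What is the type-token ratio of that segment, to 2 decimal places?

Segment tokens 3–16: yes, shout, shout, nor, hour, shout, shoe, shout, shout, shout, nor, between, nor, he
Segment N = 14, segment V = 7.
TTR = 7 / 14 = 0.50

0.50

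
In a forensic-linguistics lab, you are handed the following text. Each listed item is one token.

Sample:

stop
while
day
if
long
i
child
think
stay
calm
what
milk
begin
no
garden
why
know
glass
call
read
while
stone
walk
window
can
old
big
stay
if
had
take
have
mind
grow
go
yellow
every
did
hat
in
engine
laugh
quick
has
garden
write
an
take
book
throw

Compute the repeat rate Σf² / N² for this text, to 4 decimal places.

Frequencies: while:2, if:2, stay:2, garden:2, take:2, stop:1, day:1, long:1, i:1, child:1, think:1, calm:1, what:1, milk:1, begin:1, no:1, why:1, know:1, glass:1, call:1, … (25 more, each freq 1)
Σf² = 60; N² = 2500
Repeat rate = 60 / 2500 = 0.0240

0.0240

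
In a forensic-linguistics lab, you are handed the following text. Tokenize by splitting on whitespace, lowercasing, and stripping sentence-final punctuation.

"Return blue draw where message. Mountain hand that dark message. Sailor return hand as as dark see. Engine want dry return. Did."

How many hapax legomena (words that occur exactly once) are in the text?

11

Frequencies: return:3, message:2, hand:2, dark:2, as:2, blue:1, draw:1, where:1, mountain:1, that:1, sailor:1, see:1, engine:1, want:1, dry:1, did:1
Hapax (freq=1): blue, did, draw, dry, engine, mountain, sailor, see, that, want, where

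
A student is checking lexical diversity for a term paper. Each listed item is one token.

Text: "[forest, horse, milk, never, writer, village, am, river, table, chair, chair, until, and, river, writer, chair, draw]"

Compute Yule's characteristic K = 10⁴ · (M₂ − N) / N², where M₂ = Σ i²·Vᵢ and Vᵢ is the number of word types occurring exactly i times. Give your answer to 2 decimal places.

346.02

Frequencies: chair:3, writer:2, river:2, forest:1, horse:1, milk:1, never:1, village:1, am:1, table:1, until:1, and:1, draw:1
N = 17. Frequency spectrum: V_1=10, V_2=2, V_3=1
M₂ = 1²·10 + 2²·2 + 3²·1 = 27
K = 10000 × (27 − 17) / 17² = 346.02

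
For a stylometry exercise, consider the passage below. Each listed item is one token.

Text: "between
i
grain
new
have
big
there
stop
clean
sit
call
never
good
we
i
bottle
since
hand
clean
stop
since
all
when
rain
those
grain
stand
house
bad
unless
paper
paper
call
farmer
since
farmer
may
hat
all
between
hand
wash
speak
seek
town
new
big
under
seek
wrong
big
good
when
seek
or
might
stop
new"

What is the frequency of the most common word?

3

Frequencies: new:3, big:3, stop:3, since:3, seek:3, between:2, i:2, grain:2, clean:2, call:2, good:2, hand:2, all:2, when:2, paper:2, farmer:2, have:1, there:1, sit:1, never:1, … (17 more, each freq 1)
Most common: 'new' with frequency 3.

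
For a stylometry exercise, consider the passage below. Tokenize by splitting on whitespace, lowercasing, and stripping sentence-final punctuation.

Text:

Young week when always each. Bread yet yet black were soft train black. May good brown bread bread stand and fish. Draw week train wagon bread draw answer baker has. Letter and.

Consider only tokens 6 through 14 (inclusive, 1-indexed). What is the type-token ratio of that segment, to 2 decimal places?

Segment tokens 6–14: bread, yet, yet, black, were, soft, train, black, may
Segment N = 9, segment V = 7.
TTR = 7 / 9 = 0.78

0.78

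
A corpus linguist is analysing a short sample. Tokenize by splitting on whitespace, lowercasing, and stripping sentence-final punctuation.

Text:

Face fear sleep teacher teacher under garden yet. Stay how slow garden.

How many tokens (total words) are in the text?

Tokens: face, fear, sleep, teacher, teacher, under, garden, yet, stay, how, slow, garden
N = 12

12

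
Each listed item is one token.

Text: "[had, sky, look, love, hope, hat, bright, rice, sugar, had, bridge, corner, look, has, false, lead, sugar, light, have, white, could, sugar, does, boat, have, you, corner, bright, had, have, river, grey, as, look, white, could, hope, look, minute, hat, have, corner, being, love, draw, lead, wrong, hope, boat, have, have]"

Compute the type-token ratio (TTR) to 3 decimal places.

N = 51 tokens, V = 28 types.
TTR = V / N = 28 / 51 = 0.549

0.549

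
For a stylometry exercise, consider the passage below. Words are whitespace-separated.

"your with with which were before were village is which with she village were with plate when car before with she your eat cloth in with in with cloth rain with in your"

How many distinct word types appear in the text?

15

Distinct types: {before, car, cloth, eat, in, is, plate, rain, she, village, were, when, which, with, your}
V = 15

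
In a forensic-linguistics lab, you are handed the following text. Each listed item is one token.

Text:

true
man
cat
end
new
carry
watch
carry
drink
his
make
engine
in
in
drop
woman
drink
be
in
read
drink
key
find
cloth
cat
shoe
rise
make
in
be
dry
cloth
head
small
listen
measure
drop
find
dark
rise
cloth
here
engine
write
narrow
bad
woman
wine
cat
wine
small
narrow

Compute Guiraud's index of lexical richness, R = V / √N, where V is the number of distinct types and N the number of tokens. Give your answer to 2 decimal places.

4.44

N = 52, V = 32.
√N = 7.211103
R = 32 / 7.211103 = 4.44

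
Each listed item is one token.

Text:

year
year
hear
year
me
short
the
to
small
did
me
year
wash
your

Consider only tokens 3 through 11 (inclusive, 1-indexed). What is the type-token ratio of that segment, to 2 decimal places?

Segment tokens 3–11: hear, year, me, short, the, to, small, did, me
Segment N = 9, segment V = 8.
TTR = 8 / 9 = 0.89

0.89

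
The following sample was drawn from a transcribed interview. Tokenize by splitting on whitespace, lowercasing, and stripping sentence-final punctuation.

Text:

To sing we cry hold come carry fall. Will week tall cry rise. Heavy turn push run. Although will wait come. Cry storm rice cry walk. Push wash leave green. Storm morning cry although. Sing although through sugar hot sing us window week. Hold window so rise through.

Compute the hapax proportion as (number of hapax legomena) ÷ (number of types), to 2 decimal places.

0.61

Frequencies: cry:5, sing:3, although:3, hold:2, come:2, will:2, week:2, rise:2, push:2, storm:2, through:2, window:2, to:1, we:1, carry:1, fall:1, tall:1, heavy:1, turn:1, run:1, … (11 more, each freq 1)
Hapax count = 19; type count = 31.
Ratio = 19 / 31 = 0.61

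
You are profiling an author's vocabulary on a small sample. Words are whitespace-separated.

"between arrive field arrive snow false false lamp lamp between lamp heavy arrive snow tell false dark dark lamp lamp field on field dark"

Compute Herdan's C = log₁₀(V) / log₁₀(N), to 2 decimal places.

0.72

N = 24, V = 10.
log₁₀(V) = 1.000000, log₁₀(N) = 1.380211
C = 1.000000 / 1.380211 = 0.72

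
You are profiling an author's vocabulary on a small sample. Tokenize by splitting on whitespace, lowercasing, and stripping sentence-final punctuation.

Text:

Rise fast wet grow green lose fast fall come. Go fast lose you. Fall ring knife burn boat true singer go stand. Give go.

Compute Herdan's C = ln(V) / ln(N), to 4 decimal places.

N = 24, V = 18.
ln(V) = 2.890372, ln(N) = 3.178054
C = 2.890372 / 3.178054 = 0.9095

0.9095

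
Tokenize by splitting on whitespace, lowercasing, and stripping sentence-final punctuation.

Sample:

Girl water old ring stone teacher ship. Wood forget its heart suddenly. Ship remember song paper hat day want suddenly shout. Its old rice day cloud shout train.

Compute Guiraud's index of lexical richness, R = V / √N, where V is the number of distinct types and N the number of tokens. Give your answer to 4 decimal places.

N = 28, V = 22.
√N = 5.291503
R = 22 / 5.291503 = 4.1576

4.1576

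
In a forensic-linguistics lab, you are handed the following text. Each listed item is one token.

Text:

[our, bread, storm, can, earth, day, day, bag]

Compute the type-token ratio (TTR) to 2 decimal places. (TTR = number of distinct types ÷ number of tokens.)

N = 8 tokens, V = 7 types.
TTR = V / N = 7 / 8 = 0.88

0.88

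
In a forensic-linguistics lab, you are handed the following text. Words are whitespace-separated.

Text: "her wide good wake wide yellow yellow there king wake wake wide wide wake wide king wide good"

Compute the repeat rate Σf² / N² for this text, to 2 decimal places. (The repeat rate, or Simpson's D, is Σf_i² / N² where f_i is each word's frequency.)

0.20

Frequencies: wide:6, wake:4, good:2, yellow:2, king:2, her:1, there:1
Σf² = 66; N² = 324
Repeat rate = 66 / 324 = 0.20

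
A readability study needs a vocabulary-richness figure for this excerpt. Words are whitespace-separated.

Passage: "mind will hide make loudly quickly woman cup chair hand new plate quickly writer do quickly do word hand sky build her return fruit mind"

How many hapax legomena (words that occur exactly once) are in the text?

Frequencies: quickly:3, mind:2, hand:2, do:2, will:1, hide:1, make:1, loudly:1, woman:1, cup:1, chair:1, new:1, plate:1, writer:1, word:1, sky:1, build:1, her:1, return:1, fruit:1
Hapax (freq=1): build, chair, cup, fruit, her, hide, loudly, make, new, plate, return, sky, will, woman, word, writer

16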